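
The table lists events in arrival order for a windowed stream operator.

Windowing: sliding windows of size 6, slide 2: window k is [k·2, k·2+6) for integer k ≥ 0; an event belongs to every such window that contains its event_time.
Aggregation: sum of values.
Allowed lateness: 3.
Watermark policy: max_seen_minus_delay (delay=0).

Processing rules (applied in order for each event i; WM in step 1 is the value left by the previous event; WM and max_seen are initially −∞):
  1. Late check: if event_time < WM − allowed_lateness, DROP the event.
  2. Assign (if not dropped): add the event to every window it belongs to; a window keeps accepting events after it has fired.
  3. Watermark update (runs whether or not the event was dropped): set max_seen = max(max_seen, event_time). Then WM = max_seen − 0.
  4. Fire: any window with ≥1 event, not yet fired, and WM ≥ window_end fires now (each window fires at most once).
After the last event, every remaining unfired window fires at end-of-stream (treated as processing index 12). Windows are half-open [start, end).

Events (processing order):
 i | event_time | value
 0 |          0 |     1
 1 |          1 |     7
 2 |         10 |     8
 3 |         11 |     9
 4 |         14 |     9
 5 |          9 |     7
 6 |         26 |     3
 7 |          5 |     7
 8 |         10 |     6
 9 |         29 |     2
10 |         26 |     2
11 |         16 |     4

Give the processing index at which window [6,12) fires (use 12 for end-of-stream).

4

i=0 t=0 v=1: → [0,6); WM=0
i=1 t=1 v=7: → [0,6); WM=1
i=2 t=10 v=8: → [10,16),[8,14),[6,12); WM=10; [0,6) fires=8
i=3 t=11 v=9: → [10,16),[8,14),[6,12); WM=11
i=4 t=14 v=9: → [14,20),[12,18),[10,16); WM=14; [6,12) fires=17 [8,14) fires=17
i=5 t=9 v=7: DROP (t<14-3); WM=14
i=6 t=26 v=3: → [26,32),[24,30),[22,28); WM=26; [10,16) fires=26 [12,18) fires=9 [14,20) fires=9
i=7 t=5 v=7: DROP (t<26-3); WM=26
i=8 t=10 v=6: DROP (t<26-3); WM=26
i=9 t=29 v=2: → [28,34),[26,32),[24,30); WM=29; [22,28) fires=3
i=10 t=26 v=2: → [26,32),[24,30),[22,28); WM=29
i=11 t=16 v=4: DROP (t<29-3); WM=29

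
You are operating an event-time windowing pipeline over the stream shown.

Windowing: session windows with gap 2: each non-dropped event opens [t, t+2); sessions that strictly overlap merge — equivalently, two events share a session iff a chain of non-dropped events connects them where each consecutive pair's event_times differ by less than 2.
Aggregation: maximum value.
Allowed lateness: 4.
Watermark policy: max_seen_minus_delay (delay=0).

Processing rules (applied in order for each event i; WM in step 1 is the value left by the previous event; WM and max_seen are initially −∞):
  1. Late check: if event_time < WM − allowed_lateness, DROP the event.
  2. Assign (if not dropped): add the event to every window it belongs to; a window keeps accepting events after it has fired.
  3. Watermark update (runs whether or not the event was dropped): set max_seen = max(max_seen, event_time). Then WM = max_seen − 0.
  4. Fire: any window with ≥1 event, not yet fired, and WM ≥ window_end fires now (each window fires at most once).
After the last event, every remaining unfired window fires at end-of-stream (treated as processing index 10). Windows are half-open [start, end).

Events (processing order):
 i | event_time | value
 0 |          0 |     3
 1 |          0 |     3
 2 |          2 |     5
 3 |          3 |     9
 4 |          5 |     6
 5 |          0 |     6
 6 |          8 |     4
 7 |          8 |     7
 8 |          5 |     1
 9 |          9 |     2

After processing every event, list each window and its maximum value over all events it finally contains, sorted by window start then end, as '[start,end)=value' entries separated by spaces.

[0,2)=3 [2,5)=9 [5,7)=6 [8,11)=7

i=0 t=0 v=3: → [0,2); WM=0
i=1 t=0 v=3: → [0,2); WM=0
i=2 t=2 v=5: → [2,4); WM=2
i=3 t=3 v=9: → [2,5); WM=3
i=4 t=5 v=6: → [5,7); WM=5
i=5 t=0 v=6: DROP (t<5-4); WM=5
i=6 t=8 v=4: → [8,10); WM=8
i=7 t=8 v=7: → [8,10); WM=8
i=8 t=5 v=1: → [5,7); WM=8
i=9 t=9 v=2: → [8,11); WM=9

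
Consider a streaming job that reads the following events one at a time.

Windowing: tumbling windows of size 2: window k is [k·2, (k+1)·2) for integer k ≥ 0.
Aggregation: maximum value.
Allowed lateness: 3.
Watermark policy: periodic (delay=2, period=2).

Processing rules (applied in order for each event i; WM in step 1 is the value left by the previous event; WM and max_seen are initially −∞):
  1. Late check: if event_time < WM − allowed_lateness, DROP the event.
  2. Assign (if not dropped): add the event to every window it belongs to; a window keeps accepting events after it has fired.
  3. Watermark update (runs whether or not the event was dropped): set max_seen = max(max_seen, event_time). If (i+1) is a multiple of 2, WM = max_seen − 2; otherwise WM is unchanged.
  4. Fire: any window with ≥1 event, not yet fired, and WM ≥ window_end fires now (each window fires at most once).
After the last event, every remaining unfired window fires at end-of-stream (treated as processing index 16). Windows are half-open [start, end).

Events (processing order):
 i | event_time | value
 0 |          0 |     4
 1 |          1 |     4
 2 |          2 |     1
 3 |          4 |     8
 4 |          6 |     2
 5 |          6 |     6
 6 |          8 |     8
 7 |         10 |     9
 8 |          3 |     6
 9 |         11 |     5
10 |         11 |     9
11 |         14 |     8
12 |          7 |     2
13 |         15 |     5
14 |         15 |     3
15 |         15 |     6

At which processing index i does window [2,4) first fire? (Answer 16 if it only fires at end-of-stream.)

5

i=0 t=0 v=4: → [0,2); WM=−∞
i=1 t=1 v=4: → [0,2); WM=-1
i=2 t=2 v=1: → [2,4); WM=-1
i=3 t=4 v=8: → [4,6); WM=2; [0,2) fires=4
i=4 t=6 v=2: → [6,8); WM=2
i=5 t=6 v=6: → [6,8); WM=4; [2,4) fires=1
i=6 t=8 v=8: → [8,10); WM=4
i=7 t=10 v=9: → [10,12); WM=8; [4,6) fires=8 [6,8) fires=6
i=8 t=3 v=6: DROP (t<8-3); WM=8
i=9 t=11 v=5: → [10,12); WM=9
i=10 t=11 v=9: → [10,12); WM=9
i=11 t=14 v=8: → [14,16); WM=12; [8,10) fires=8 [10,12) fires=9
i=12 t=7 v=2: DROP (t<12-3); WM=12
i=13 t=15 v=5: → [14,16); WM=13
i=14 t=15 v=3: → [14,16); WM=13
i=15 t=15 v=6: → [14,16); WM=13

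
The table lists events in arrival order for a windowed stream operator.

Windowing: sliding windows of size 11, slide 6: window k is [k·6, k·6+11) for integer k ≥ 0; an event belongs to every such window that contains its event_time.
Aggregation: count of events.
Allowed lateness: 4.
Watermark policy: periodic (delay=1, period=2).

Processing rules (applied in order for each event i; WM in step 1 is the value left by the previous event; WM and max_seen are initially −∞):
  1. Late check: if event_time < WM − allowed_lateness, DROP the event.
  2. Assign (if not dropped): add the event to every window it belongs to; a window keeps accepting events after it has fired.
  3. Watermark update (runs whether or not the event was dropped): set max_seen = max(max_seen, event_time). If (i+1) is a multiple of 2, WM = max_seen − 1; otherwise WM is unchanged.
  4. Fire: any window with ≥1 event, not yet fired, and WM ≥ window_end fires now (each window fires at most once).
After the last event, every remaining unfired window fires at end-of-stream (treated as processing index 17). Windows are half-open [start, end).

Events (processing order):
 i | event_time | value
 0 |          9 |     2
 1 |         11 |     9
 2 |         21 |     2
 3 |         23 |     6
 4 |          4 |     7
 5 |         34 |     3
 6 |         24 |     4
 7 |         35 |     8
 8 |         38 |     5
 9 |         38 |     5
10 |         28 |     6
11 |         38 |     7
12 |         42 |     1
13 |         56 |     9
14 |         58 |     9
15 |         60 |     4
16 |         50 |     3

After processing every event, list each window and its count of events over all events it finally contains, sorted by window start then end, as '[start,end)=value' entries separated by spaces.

[0,11)=1 [6,17)=2 [12,23)=1 [18,29)=2 [24,35)=1 [30,41)=5 [36,47)=4 [42,53)=1 [48,59)=2 [54,65)=3 [60,71)=1

i=0 t=9 v=2: → [6,17),[0,11); WM=−∞
i=1 t=11 v=9: → [6,17); WM=10
i=2 t=21 v=2: → [18,29),[12,23); WM=10
i=3 t=23 v=6: → [18,29); WM=22; [0,11) fires=1 [6,17) fires=2
i=4 t=4 v=7: DROP (t<22-4); WM=22
i=5 t=34 v=3: → [30,41),[24,35); WM=33; [12,23) fires=1 [18,29) fires=2
i=6 t=24 v=4: DROP (t<33-4); WM=33
i=7 t=35 v=8: → [30,41); WM=34
i=8 t=38 v=5: → [36,47),[30,41); WM=34
i=9 t=38 v=5: → [36,47),[30,41); WM=37; [24,35) fires=1
i=10 t=28 v=6: DROP (t<37-4); WM=37
i=11 t=38 v=7: → [36,47),[30,41); WM=37
i=12 t=42 v=1: → [42,53),[36,47); WM=37
i=13 t=56 v=9: → [54,65),[48,59); WM=55; [30,41) fires=5 [36,47) fires=4 [42,53) fires=1
i=14 t=58 v=9: → [54,65),[48,59); WM=55
i=15 t=60 v=4: → [60,71),[54,65); WM=59; [48,59) fires=2
i=16 t=50 v=3: DROP (t<59-4); WM=59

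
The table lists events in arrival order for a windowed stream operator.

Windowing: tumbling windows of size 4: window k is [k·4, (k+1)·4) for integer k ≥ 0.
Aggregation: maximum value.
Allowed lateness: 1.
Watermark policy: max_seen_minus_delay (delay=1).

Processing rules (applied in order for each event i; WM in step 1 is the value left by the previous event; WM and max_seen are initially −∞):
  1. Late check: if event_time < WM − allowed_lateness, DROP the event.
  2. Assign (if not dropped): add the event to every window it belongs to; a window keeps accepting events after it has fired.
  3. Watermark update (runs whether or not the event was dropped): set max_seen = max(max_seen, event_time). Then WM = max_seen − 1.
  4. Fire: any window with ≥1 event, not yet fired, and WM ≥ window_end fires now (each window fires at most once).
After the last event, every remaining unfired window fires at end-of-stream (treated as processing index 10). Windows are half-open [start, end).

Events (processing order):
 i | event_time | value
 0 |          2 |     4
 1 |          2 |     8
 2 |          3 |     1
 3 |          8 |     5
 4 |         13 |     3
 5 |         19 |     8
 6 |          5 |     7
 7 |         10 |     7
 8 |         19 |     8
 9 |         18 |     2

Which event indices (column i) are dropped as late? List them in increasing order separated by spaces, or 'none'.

i=0 t=2 v=4: → [0,4); WM=1
i=1 t=2 v=8: → [0,4); WM=1
i=2 t=3 v=1: → [0,4); WM=2
i=3 t=8 v=5: → [8,12); WM=7; [0,4) fires=8
i=4 t=13 v=3: → [12,16); WM=12; [8,12) fires=5
i=5 t=19 v=8: → [16,20); WM=18; [12,16) fires=3
i=6 t=5 v=7: DROP (t<18-1); WM=18
i=7 t=10 v=7: DROP (t<18-1); WM=18
i=8 t=19 v=8: → [16,20); WM=18
i=9 t=18 v=2: → [16,20); WM=18

6 7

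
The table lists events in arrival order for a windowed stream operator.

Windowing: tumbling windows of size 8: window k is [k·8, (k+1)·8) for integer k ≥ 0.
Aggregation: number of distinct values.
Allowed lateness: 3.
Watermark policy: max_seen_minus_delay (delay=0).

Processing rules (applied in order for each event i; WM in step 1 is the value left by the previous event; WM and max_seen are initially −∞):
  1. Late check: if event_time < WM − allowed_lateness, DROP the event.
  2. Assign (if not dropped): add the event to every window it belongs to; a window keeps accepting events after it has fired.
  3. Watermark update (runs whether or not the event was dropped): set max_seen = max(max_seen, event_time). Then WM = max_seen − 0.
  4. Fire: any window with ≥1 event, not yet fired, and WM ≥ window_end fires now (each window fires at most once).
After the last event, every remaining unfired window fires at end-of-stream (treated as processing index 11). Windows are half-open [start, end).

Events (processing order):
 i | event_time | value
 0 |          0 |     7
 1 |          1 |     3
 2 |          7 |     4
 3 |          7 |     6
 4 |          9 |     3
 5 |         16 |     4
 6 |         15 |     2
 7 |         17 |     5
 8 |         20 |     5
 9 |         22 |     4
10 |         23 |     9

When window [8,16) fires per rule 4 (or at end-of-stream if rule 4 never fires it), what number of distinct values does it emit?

1

i=0 t=0 v=7: → [0,8); WM=0
i=1 t=1 v=3: → [0,8); WM=1
i=2 t=7 v=4: → [0,8); WM=7
i=3 t=7 v=6: → [0,8); WM=7
i=4 t=9 v=3: → [8,16); WM=9; [0,8) fires=4
i=5 t=16 v=4: → [16,24); WM=16; [8,16) fires=1
i=6 t=15 v=2: → [8,16); WM=16
i=7 t=17 v=5: → [16,24); WM=17
i=8 t=20 v=5: → [16,24); WM=20
i=9 t=22 v=4: → [16,24); WM=22
i=10 t=23 v=9: → [16,24); WM=23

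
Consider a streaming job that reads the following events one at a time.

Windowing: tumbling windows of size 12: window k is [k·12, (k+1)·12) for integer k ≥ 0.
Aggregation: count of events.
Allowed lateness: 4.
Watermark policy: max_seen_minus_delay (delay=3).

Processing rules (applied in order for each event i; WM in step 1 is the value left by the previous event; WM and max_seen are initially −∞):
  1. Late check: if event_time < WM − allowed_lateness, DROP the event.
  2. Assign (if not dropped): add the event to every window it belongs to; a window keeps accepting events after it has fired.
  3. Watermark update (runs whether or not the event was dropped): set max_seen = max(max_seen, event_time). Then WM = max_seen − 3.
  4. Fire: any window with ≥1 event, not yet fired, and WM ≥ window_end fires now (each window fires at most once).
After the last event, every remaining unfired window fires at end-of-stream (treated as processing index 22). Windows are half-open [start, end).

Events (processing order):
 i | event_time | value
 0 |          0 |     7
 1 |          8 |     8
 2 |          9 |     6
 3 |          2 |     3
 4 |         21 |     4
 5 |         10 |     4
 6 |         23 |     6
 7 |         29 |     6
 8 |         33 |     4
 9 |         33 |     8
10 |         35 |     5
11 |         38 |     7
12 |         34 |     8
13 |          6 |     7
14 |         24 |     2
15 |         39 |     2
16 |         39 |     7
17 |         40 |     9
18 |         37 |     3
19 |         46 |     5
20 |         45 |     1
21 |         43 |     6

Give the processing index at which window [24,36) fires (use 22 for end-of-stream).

15

i=0 t=0 v=7: → [0,12); WM=-3
i=1 t=8 v=8: → [0,12); WM=5
i=2 t=9 v=6: → [0,12); WM=6
i=3 t=2 v=3: → [0,12); WM=6
i=4 t=21 v=4: → [12,24); WM=18; [0,12) fires=4
i=5 t=10 v=4: DROP (t<18-4); WM=18
i=6 t=23 v=6: → [12,24); WM=20
i=7 t=29 v=6: → [24,36); WM=26; [12,24) fires=2
i=8 t=33 v=4: → [24,36); WM=30
i=9 t=33 v=8: → [24,36); WM=30
i=10 t=35 v=5: → [24,36); WM=32
i=11 t=38 v=7: → [36,48); WM=35
i=12 t=34 v=8: → [24,36); WM=35
i=13 t=6 v=7: DROP (t<35-4); WM=35
i=14 t=24 v=2: DROP (t<35-4); WM=35
i=15 t=39 v=2: → [36,48); WM=36; [24,36) fires=5
i=16 t=39 v=7: → [36,48); WM=36
i=17 t=40 v=9: → [36,48); WM=37
i=18 t=37 v=3: → [36,48); WM=37
i=19 t=46 v=5: → [36,48); WM=43
i=20 t=45 v=1: → [36,48); WM=43
i=21 t=43 v=6: → [36,48); WM=43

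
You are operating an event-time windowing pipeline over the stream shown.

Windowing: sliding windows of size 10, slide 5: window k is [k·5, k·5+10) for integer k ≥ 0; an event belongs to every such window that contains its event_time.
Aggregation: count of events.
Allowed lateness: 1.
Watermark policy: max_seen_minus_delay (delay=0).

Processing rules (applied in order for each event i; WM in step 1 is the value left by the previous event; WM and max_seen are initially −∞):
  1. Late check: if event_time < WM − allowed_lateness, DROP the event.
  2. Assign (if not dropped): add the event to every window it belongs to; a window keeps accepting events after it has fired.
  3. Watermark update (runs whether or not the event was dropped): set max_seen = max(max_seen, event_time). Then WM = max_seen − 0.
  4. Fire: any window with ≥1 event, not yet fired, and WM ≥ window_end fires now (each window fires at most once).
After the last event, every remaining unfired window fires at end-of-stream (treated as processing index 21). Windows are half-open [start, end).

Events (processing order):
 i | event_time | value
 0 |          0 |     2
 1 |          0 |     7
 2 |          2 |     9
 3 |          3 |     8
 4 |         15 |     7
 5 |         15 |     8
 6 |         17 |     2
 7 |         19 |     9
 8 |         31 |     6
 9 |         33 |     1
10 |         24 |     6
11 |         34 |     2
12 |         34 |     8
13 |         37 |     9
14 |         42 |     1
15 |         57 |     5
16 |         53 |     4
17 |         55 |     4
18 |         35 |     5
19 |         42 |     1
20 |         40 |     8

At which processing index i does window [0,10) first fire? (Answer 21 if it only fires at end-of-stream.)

4

i=0 t=0 v=2: → [0,10); WM=0
i=1 t=0 v=7: → [0,10); WM=0
i=2 t=2 v=9: → [0,10); WM=2
i=3 t=3 v=8: → [0,10); WM=3
i=4 t=15 v=7: → [15,25),[10,20); WM=15; [0,10) fires=4
i=5 t=15 v=8: → [15,25),[10,20); WM=15
i=6 t=17 v=2: → [15,25),[10,20); WM=17
i=7 t=19 v=9: → [15,25),[10,20); WM=19
i=8 t=31 v=6: → [30,40),[25,35); WM=31; [10,20) fires=4 [15,25) fires=4
i=9 t=33 v=1: → [30,40),[25,35); WM=33
i=10 t=24 v=6: DROP (t<33-1); WM=33
i=11 t=34 v=2: → [30,40),[25,35); WM=34
i=12 t=34 v=8: → [30,40),[25,35); WM=34
i=13 t=37 v=9: → [35,45),[30,40); WM=37; [25,35) fires=4
i=14 t=42 v=1: → [40,50),[35,45); WM=42; [30,40) fires=5
i=15 t=57 v=5: → [55,65),[50,60); WM=57; [35,45) fires=2 [40,50) fires=1
i=16 t=53 v=4: DROP (t<57-1); WM=57
i=17 t=55 v=4: DROP (t<57-1); WM=57
i=18 t=35 v=5: DROP (t<57-1); WM=57
i=19 t=42 v=1: DROP (t<57-1); WM=57
i=20 t=40 v=8: DROP (t<57-1); WM=57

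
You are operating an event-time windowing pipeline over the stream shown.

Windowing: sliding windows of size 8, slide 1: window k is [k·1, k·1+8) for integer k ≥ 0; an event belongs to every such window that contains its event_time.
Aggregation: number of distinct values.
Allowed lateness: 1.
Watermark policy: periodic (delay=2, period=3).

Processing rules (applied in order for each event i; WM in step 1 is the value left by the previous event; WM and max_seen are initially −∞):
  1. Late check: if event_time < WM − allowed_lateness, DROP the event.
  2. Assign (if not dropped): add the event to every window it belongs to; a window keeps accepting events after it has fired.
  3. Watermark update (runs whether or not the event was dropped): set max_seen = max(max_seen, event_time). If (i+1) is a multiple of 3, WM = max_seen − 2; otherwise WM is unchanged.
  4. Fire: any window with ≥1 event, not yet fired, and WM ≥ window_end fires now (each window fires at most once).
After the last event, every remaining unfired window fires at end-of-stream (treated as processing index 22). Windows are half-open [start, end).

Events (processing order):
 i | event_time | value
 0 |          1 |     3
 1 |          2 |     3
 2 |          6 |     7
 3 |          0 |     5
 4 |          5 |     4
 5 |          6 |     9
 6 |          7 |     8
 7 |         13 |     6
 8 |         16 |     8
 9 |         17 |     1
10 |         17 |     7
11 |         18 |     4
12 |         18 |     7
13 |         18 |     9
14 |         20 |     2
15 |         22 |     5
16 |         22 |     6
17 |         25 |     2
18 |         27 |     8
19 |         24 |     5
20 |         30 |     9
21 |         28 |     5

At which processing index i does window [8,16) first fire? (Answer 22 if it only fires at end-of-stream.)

11

i=0 t=1 v=3: → [1,9),[0,8); WM=−∞
i=1 t=2 v=3: → [2,10),[1,9),[0,8); WM=−∞
i=2 t=6 v=7: → [6,14),[5,13),[4,12),[3,11),[2,10),[1,9),[0,8); WM=4
i=3 t=0 v=5: DROP (t<4-1); WM=4
i=4 t=5 v=4: → [5,13),[4,12),[3,11),[2,10),[1,9),[0,8); WM=4
i=5 t=6 v=9: → [6,14),[5,13),[4,12),[3,11),[2,10),[1,9),[0,8); WM=4
i=6 t=7 v=8: → [7,15),[6,14),[5,13),[4,12),[3,11),[2,10),[1,9),[0,8); WM=4
i=7 t=13 v=6: → [13,21),[12,20),[11,19),[10,18),[9,17),[8,16),[7,15),[6,14); WM=4
i=8 t=16 v=8: → [16,24),[15,23),[14,22),[13,21),[12,20),[11,19),[10,18),[9,17); WM=14; [0,8) fires=5 [1,9) fires=5 [2,10) fires=5 [3,11) fires=4 [4,12) fires=4 [5,13) fires=4 [6,14) fires=4
i=9 t=17 v=1: → [17,25),[16,24),[15,23),[14,22),[13,21),[12,20),[11,19),[10,18); WM=14
i=10 t=17 v=7: → [17,25),[16,24),[15,23),[14,22),[13,21),[12,20),[11,19),[10,18); WM=14
i=11 t=18 v=4: → [18,26),[17,25),[16,24),[15,23),[14,22),[13,21),[12,20),[11,19); WM=16; [7,15) fires=2 [8,16) fires=1
i=12 t=18 v=7: → [18,26),[17,25),[16,24),[15,23),[14,22),[13,21),[12,20),[11,19); WM=16
i=13 t=18 v=9: → [18,26),[17,25),[16,24),[15,23),[14,22),[13,21),[12,20),[11,19); WM=16
i=14 t=20 v=2: → [20,28),[19,27),[18,26),[17,25),[16,24),[15,23),[14,22),[13,21); WM=18; [9,17) fires=2 [10,18) fires=4
i=15 t=22 v=5: → [22,30),[21,29),[20,28),[19,27),[18,26),[17,25),[16,24),[15,23); WM=18
i=16 t=22 v=6: → [22,30),[21,29),[20,28),[19,27),[18,26),[17,25),[16,24),[15,23); WM=18
i=17 t=25 v=2: → [25,33),[24,32),[23,31),[22,30),[21,29),[20,28),[19,27),[18,26); WM=23; [11,19) fires=6 [12,20) fires=6 [13,21) fires=7 [14,22) fires=6 [15,23) fires=8
i=18 t=27 v=8: → [27,35),[26,34),[25,33),[24,32),[23,31),[22,30),[21,29),[20,28); WM=23
i=19 t=24 v=5: → [24,32),[23,31),[22,30),[21,29),[20,28),[19,27),[18,26),[17,25); WM=23
i=20 t=30 v=9: → [30,38),[29,37),[28,36),[27,35),[26,34),[25,33),[24,32),[23,31); WM=28; [16,24) fires=8 [17,25) fires=7 [18,26) fires=6 [19,27) fires=3 [20,28) fires=4
i=21 t=28 v=5: → [28,36),[27,35),[26,34),[25,33),[24,32),[23,31),[22,30),[21,29); WM=28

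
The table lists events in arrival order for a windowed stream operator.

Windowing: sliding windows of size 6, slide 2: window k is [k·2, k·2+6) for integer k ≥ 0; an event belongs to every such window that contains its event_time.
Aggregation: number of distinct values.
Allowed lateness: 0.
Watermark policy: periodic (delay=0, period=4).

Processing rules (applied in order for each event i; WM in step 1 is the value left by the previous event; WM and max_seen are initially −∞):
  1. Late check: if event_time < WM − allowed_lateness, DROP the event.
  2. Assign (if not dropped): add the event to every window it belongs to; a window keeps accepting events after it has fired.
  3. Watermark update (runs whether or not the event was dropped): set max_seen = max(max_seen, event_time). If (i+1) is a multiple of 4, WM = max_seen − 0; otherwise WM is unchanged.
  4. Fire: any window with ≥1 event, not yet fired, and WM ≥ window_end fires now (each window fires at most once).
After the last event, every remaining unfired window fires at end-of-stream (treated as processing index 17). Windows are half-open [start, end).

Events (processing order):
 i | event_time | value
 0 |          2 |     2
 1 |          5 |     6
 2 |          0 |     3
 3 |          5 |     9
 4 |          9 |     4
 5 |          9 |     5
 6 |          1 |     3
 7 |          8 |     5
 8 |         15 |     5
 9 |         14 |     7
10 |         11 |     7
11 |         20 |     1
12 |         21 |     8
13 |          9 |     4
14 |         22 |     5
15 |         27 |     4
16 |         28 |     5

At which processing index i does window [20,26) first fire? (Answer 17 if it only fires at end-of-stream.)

15

i=0 t=2 v=2: → [2,8),[0,6); WM=−∞
i=1 t=5 v=6: → [4,10),[2,8),[0,6); WM=−∞
i=2 t=0 v=3: → [0,6); WM=−∞
i=3 t=5 v=9: → [4,10),[2,8),[0,6); WM=5
i=4 t=9 v=4: → [8,14),[6,12),[4,10); WM=5
i=5 t=9 v=5: → [8,14),[6,12),[4,10); WM=5
i=6 t=1 v=3: DROP (t<5-0); WM=5
i=7 t=8 v=5: → [8,14),[6,12),[4,10); WM=9; [0,6) fires=4 [2,8) fires=3
i=8 t=15 v=5: → [14,20),[12,18),[10,16); WM=9
i=9 t=14 v=7: → [14,20),[12,18),[10,16); WM=9
i=10 t=11 v=7: → [10,16),[8,14),[6,12); WM=9
i=11 t=20 v=1: → [20,26),[18,24),[16,22); WM=20; [4,10) fires=4 [6,12) fires=3 [8,14) fires=3 [10,16) fires=2 [12,18) fires=2 [14,20) fires=2
i=12 t=21 v=8: → [20,26),[18,24),[16,22); WM=20
i=13 t=9 v=4: DROP (t<20-0); WM=20
i=14 t=22 v=5: → [22,28),[20,26),[18,24); WM=20
i=15 t=27 v=4: → [26,32),[24,30),[22,28); WM=27; [16,22) fires=2 [18,24) fires=3 [20,26) fires=3
i=16 t=28 v=5: → [28,34),[26,32),[24,30); WM=27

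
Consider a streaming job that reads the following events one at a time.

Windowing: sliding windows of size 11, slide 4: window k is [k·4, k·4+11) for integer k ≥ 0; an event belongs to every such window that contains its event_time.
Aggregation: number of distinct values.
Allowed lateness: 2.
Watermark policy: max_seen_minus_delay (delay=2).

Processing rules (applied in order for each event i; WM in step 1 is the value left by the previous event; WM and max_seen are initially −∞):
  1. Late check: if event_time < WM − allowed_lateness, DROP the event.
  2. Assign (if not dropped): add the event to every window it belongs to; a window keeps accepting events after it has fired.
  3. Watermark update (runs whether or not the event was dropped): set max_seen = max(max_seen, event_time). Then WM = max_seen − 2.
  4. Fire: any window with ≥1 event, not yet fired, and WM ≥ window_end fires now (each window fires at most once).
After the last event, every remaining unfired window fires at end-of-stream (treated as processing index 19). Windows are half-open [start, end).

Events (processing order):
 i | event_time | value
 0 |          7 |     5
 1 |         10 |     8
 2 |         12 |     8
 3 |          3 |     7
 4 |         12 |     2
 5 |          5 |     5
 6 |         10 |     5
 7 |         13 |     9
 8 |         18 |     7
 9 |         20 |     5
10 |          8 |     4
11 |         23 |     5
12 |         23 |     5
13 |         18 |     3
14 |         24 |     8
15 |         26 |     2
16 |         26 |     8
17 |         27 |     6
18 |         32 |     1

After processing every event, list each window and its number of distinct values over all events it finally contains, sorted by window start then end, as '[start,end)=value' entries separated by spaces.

[0,11)=2 [4,15)=4 [8,19)=5 [12,23)=5 [16,27)=4 [20,31)=4 [24,35)=4 [28,39)=1 [32,43)=1

i=0 t=7 v=5: → [4,15),[0,11); WM=5
i=1 t=10 v=8: → [8,19),[4,15),[0,11); WM=8
i=2 t=12 v=8: → [12,23),[8,19),[4,15); WM=10
i=3 t=3 v=7: DROP (t<10-2); WM=10
i=4 t=12 v=2: → [12,23),[8,19),[4,15); WM=10
i=5 t=5 v=5: DROP (t<10-2); WM=10
i=6 t=10 v=5: → [8,19),[4,15),[0,11); WM=10
i=7 t=13 v=9: → [12,23),[8,19),[4,15); WM=11; [0,11) fires=2
i=8 t=18 v=7: → [16,27),[12,23),[8,19); WM=16; [4,15) fires=4
i=9 t=20 v=5: → [20,31),[16,27),[12,23); WM=18
i=10 t=8 v=4: DROP (t<18-2); WM=18
i=11 t=23 v=5: → [20,31),[16,27); WM=21; [8,19) fires=5
i=12 t=23 v=5: → [20,31),[16,27); WM=21
i=13 t=18 v=3: DROP (t<21-2); WM=21
i=14 t=24 v=8: → [24,35),[20,31),[16,27); WM=22
i=15 t=26 v=2: → [24,35),[20,31),[16,27); WM=24; [12,23) fires=5
i=16 t=26 v=8: → [24,35),[20,31),[16,27); WM=24
i=17 t=27 v=6: → [24,35),[20,31); WM=25
i=18 t=32 v=1: → [32,43),[28,39),[24,35); WM=30; [16,27) fires=4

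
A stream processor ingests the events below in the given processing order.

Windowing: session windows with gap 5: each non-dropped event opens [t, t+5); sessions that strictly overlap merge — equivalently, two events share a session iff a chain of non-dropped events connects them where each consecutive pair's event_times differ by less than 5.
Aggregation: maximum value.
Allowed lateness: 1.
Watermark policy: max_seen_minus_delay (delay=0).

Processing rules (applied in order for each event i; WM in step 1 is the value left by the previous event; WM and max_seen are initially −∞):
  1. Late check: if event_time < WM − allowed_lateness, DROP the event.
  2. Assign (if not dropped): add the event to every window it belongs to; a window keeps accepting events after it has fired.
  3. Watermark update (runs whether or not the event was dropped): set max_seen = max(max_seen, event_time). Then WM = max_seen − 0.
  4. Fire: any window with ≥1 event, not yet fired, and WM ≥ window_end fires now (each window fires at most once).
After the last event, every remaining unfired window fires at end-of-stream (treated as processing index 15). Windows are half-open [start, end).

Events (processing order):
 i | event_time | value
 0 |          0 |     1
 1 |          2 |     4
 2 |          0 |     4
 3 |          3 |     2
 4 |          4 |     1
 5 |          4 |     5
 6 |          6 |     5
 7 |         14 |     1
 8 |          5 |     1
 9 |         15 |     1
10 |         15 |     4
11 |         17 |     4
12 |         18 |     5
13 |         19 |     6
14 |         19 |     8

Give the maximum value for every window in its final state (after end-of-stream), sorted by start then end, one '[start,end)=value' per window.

i=0 t=0 v=1: → [0,5); WM=0
i=1 t=2 v=4: → [0,7); WM=2
i=2 t=0 v=4: DROP (t<2-1); WM=2
i=3 t=3 v=2: → [0,8); WM=3
i=4 t=4 v=1: → [0,9); WM=4
i=5 t=4 v=5: → [0,9); WM=4
i=6 t=6 v=5: → [0,11); WM=6
i=7 t=14 v=1: → [14,19); WM=14
i=8 t=5 v=1: DROP (t<14-1); WM=14
i=9 t=15 v=1: → [14,20); WM=15
i=10 t=15 v=4: → [14,20); WM=15
i=11 t=17 v=4: → [14,22); WM=17
i=12 t=18 v=5: → [14,23); WM=18
i=13 t=19 v=6: → [14,24); WM=19
i=14 t=19 v=8: → [14,24); WM=19

[0,11)=5 [14,24)=8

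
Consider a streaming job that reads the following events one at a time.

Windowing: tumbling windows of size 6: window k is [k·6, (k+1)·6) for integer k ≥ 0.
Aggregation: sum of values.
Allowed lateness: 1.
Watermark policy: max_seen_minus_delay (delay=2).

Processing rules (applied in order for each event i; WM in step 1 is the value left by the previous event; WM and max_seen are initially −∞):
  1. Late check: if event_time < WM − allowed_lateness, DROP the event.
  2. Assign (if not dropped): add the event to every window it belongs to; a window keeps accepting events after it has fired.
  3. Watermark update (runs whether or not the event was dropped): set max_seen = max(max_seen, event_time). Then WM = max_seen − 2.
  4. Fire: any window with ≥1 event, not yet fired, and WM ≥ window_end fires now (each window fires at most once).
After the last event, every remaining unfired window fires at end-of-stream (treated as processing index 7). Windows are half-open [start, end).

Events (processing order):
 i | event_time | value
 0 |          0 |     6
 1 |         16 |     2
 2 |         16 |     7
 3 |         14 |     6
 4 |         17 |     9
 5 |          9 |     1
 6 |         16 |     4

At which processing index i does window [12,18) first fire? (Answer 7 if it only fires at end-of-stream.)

i=0 t=0 v=6: → [0,6); WM=-2
i=1 t=16 v=2: → [12,18); WM=14; [0,6) fires=6
i=2 t=16 v=7: → [12,18); WM=14
i=3 t=14 v=6: → [12,18); WM=14
i=4 t=17 v=9: → [12,18); WM=15
i=5 t=9 v=1: DROP (t<15-1); WM=15
i=6 t=16 v=4: → [12,18); WM=15

7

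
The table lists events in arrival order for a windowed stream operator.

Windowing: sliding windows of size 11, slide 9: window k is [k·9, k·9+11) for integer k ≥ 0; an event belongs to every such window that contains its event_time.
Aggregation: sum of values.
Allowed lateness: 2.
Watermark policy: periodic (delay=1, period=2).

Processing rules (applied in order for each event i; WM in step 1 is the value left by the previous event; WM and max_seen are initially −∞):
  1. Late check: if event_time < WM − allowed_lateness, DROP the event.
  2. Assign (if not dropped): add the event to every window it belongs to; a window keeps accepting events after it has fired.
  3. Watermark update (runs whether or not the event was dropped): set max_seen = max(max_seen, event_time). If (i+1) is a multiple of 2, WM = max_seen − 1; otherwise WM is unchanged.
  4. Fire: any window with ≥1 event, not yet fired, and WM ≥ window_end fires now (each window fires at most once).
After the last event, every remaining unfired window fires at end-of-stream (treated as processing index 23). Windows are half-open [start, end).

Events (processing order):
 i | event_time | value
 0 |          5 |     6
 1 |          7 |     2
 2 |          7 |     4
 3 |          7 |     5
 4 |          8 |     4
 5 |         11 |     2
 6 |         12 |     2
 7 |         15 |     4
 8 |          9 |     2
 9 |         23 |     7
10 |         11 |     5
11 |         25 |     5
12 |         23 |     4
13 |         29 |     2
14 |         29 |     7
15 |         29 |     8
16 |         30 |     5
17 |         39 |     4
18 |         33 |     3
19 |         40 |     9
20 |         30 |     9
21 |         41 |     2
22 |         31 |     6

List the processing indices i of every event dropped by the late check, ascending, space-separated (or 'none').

8 10 18 20 22

i=0 t=5 v=6: → [0,11); WM=−∞
i=1 t=7 v=2: → [0,11); WM=6
i=2 t=7 v=4: → [0,11); WM=6
i=3 t=7 v=5: → [0,11); WM=6
i=4 t=8 v=4: → [0,11); WM=6
i=5 t=11 v=2: → [9,20); WM=10
i=6 t=12 v=2: → [9,20); WM=10
i=7 t=15 v=4: → [9,20); WM=14; [0,11) fires=21
i=8 t=9 v=2: DROP (t<14-2); WM=14
i=9 t=23 v=7: → [18,29); WM=22; [9,20) fires=8
i=10 t=11 v=5: DROP (t<22-2); WM=22
i=11 t=25 v=5: → [18,29); WM=24
i=12 t=23 v=4: → [18,29); WM=24
i=13 t=29 v=2: → [27,38); WM=28
i=14 t=29 v=7: → [27,38); WM=28
i=15 t=29 v=8: → [27,38); WM=28
i=16 t=30 v=5: → [27,38); WM=28
i=17 t=39 v=4: → [36,47); WM=38; [18,29) fires=16 [27,38) fires=22
i=18 t=33 v=3: DROP (t<38-2); WM=38
i=19 t=40 v=9: → [36,47); WM=39
i=20 t=30 v=9: DROP (t<39-2); WM=39
i=21 t=41 v=2: → [36,47); WM=40
i=22 t=31 v=6: DROP (t<40-2); WM=40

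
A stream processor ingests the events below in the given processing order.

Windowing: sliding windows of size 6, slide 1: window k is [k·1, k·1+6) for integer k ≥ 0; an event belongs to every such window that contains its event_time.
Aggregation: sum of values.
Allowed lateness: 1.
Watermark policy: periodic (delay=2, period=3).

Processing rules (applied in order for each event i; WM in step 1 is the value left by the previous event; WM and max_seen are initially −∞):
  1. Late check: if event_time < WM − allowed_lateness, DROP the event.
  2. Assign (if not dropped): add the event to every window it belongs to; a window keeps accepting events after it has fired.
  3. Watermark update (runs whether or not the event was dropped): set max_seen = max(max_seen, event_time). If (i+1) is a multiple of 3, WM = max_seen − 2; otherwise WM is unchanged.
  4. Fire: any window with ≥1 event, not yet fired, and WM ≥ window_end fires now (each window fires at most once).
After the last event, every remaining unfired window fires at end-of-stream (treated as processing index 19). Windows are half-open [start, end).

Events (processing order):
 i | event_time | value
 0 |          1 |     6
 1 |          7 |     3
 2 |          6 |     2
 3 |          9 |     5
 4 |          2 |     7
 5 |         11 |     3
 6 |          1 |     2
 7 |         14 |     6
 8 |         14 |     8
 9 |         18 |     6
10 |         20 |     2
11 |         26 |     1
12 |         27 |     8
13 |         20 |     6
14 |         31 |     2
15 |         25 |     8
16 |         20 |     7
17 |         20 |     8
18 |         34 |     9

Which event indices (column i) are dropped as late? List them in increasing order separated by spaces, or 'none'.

i=0 t=1 v=6: → [1,7),[0,6); WM=−∞
i=1 t=7 v=3: → [7,13),[6,12),[5,11),[4,10),[3,9),[2,8); WM=−∞
i=2 t=6 v=2: → [6,12),[5,11),[4,10),[3,9),[2,8),[1,7); WM=5
i=3 t=9 v=5: → [9,15),[8,14),[7,13),[6,12),[5,11),[4,10); WM=5
i=4 t=2 v=7: DROP (t<5-1); WM=5
i=5 t=11 v=3: → [11,17),[10,16),[9,15),[8,14),[7,13),[6,12); WM=9; [0,6) fires=6 [1,7) fires=8 [2,8) fires=5 [3,9) fires=5
i=6 t=1 v=2: DROP (t<9-1); WM=9
i=7 t=14 v=6: → [14,20),[13,19),[12,18),[11,17),[10,16),[9,15); WM=9
i=8 t=14 v=8: → [14,20),[13,19),[12,18),[11,17),[10,16),[9,15); WM=12; [4,10) fires=10 [5,11) fires=10 [6,12) fires=13
i=9 t=18 v=6: → [18,24),[17,23),[16,22),[15,21),[14,20),[13,19); WM=12
i=10 t=20 v=2: → [20,26),[19,25),[18,24),[17,23),[16,22),[15,21); WM=12
i=11 t=26 v=1: → [26,32),[25,31),[24,30),[23,29),[22,28),[21,27); WM=24; [7,13) fires=11 [8,14) fires=8 [9,15) fires=22 [10,16) fires=17 [11,17) fires=17 [12,18) fires=14 [13,19) fires=20 [14,20) fires=20 [15,21) fires=8 [16,22) fires=8 [17,23) fires=8 [18,24) fires=8
i=12 t=27 v=8: → [27,33),[26,32),[25,31),[24,30),[23,29),[22,28); WM=24
i=13 t=20 v=6: DROP (t<24-1); WM=24
i=14 t=31 v=2: → [31,37),[30,36),[29,35),[28,34),[27,33),[26,32); WM=29; [19,25) fires=2 [20,26) fires=2 [21,27) fires=1 [22,28) fires=9 [23,29) fires=9
i=15 t=25 v=8: DROP (t<29-1); WM=29
i=16 t=20 v=7: DROP (t<29-1); WM=29
i=17 t=20 v=8: DROP (t<29-1); WM=29
i=18 t=34 v=9: → [34,40),[33,39),[32,38),[31,37),[30,36),[29,35); WM=29

4 6 13 15 16 17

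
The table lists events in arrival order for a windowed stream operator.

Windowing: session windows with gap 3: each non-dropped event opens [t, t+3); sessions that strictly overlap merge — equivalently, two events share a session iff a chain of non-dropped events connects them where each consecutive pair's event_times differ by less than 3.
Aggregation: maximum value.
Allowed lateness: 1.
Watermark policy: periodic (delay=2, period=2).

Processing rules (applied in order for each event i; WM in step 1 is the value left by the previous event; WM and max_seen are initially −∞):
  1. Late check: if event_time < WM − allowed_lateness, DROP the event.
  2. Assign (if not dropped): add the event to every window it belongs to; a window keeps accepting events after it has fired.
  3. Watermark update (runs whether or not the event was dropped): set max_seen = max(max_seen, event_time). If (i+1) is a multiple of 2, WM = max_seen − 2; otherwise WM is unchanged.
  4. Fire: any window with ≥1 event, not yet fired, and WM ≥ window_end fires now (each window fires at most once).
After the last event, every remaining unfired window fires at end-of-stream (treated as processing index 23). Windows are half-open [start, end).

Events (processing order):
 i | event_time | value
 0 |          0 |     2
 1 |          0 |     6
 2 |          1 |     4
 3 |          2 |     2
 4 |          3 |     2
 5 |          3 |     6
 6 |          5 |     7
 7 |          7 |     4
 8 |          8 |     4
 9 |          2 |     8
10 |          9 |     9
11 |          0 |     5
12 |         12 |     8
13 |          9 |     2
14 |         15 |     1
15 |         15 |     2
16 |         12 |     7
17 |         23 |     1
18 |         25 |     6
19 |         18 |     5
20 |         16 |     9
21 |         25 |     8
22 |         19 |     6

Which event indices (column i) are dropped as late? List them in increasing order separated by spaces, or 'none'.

9 11 19 20 22

i=0 t=0 v=2: → [0,3); WM=−∞
i=1 t=0 v=6: → [0,3); WM=-2
i=2 t=1 v=4: → [0,4); WM=-2
i=3 t=2 v=2: → [0,5); WM=0
i=4 t=3 v=2: → [0,6); WM=0
i=5 t=3 v=6: → [0,6); WM=1
i=6 t=5 v=7: → [0,8); WM=1
i=7 t=7 v=4: → [0,10); WM=5
i=8 t=8 v=4: → [0,11); WM=5
i=9 t=2 v=8: DROP (t<5-1); WM=6
i=10 t=9 v=9: → [0,12); WM=6
i=11 t=0 v=5: DROP (t<6-1); WM=7
i=12 t=12 v=8: → [12,15); WM=7
i=13 t=9 v=2: → [0,12); WM=10
i=14 t=15 v=1: → [15,18); WM=10
i=15 t=15 v=2: → [15,18); WM=13
i=16 t=12 v=7: → [12,15); WM=13
i=17 t=23 v=1: → [23,26); WM=21
i=18 t=25 v=6: → [23,28); WM=21
i=19 t=18 v=5: DROP (t<21-1); WM=23
i=20 t=16 v=9: DROP (t<23-1); WM=23
i=21 t=25 v=8: → [23,28); WM=23
i=22 t=19 v=6: DROP (t<23-1); WM=23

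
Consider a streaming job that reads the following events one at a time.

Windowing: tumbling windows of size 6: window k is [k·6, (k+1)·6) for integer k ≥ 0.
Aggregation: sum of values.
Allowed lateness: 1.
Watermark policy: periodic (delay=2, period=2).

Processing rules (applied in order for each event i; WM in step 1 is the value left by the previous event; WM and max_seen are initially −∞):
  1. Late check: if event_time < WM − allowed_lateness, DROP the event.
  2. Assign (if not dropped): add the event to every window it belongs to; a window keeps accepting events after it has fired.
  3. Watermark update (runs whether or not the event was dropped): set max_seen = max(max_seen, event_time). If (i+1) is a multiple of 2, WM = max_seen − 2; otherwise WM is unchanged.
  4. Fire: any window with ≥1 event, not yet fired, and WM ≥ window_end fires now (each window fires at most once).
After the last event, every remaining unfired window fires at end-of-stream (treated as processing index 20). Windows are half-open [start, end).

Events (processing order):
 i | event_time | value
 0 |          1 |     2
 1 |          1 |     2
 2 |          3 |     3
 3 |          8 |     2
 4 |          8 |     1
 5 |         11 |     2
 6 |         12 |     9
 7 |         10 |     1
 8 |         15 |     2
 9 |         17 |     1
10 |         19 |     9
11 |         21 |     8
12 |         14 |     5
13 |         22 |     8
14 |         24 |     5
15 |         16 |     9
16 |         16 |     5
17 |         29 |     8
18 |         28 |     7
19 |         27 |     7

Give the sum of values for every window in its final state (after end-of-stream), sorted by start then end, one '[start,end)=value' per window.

i=0 t=1 v=2: → [0,6); WM=−∞
i=1 t=1 v=2: → [0,6); WM=-1
i=2 t=3 v=3: → [0,6); WM=-1
i=3 t=8 v=2: → [6,12); WM=6; [0,6) fires=7
i=4 t=8 v=1: → [6,12); WM=6
i=5 t=11 v=2: → [6,12); WM=9
i=6 t=12 v=9: → [12,18); WM=9
i=7 t=10 v=1: → [6,12); WM=10
i=8 t=15 v=2: → [12,18); WM=10
i=9 t=17 v=1: → [12,18); WM=15; [6,12) fires=6
i=10 t=19 v=9: → [18,24); WM=15
i=11 t=21 v=8: → [18,24); WM=19; [12,18) fires=12
i=12 t=14 v=5: DROP (t<19-1); WM=19
i=13 t=22 v=8: → [18,24); WM=20
i=14 t=24 v=5: → [24,30); WM=20
i=15 t=16 v=9: DROP (t<20-1); WM=22
i=16 t=16 v=5: DROP (t<22-1); WM=22
i=17 t=29 v=8: → [24,30); WM=27; [18,24) fires=25
i=18 t=28 v=7: → [24,30); WM=27
i=19 t=27 v=7: → [24,30); WM=27

[0,6)=7 [6,12)=6 [12,18)=12 [18,24)=25 [24,30)=27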